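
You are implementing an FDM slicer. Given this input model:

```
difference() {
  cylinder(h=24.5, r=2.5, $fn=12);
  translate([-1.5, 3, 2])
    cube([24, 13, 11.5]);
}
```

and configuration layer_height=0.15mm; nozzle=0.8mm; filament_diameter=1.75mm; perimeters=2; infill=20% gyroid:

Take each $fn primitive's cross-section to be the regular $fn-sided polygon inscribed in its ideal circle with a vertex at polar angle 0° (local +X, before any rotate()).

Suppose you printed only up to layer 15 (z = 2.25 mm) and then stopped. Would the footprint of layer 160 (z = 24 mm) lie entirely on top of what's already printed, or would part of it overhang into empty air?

Compare the two slices. At z = 2.25: the cylinder: section is a regular 12-gon, circumradius r=2.5 (area = (12/2)·2.500²·sin(360°/12) = 18.75 mm²); the cube at (-1.5, 3) (footprint 24×13) is included at this height (area 312.00 mm²); Taking the first minus the rest: starting from the r=2.5 cylinder (18.75 mm²), the 24×13 cube at (-1.5, 3) misses the remaining region (no effect) — area = 18.75 mm². At z = 24: the r=2.5 cylinder contributes a regular 12-gon of circumradius 2.5 (area = (12/2)·2.500²·sin(360°/12) = 18.75 mm²); the cube at (-1.5, 3) is not intersected at this z (z outside [2, 13.5]); After the difference (first − rest): none of the subtracted shapes is present at this height, so the r=2.5 cylinder is unchanged — area = 18.75 mm². Checking containment: the cross-section at z = 24 is a subset of the cross-section at z = 2.25.

entirely on top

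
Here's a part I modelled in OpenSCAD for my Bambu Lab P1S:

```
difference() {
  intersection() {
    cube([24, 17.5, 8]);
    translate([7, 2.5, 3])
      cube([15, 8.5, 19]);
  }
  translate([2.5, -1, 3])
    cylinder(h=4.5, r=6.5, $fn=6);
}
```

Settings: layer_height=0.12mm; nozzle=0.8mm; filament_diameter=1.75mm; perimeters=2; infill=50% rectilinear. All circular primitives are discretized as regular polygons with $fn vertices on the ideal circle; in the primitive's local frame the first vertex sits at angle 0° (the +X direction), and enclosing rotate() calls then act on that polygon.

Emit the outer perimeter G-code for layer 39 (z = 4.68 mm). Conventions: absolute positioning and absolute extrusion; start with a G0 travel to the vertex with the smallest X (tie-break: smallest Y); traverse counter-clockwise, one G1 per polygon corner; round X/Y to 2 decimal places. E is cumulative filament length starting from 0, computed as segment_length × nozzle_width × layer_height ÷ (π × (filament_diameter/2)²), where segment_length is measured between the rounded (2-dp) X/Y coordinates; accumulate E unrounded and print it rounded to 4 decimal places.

G0 X7.00 Y2.50 Z4.68
G1 X22.00 Y2.50 E0.5987
G1 X22.00 Y11.00 E0.9379
G1 X7.00 Y11.00 E1.5366
G1 X7.00 Y2.50 E1.8759

At z = 4.68 mm: the 24×17.5 cube contributes its full rectangle; the 15×8.5 cube at (7, 2.5) contributes its full rectangle; Taking the intersection: the 15×8.5 cube at (7, 2.5) lies inside the 24×17.5 cube, so the common part is the 15×8.5 cube at (7, 2.5) itself — 1 connected region; the cylinder at (2.5, -1): section is a regular 6-gon, circumradius r=6.5; Taking the first minus the rest: starting from the result so far, the r=6.5 cylinder at (2.5, -1) misses the remaining region (no effect) — 1 connected region. The outline is a single polygon with 4 vertices. Extrusion per mm of travel: 0.8 × 0.12 / (π × 0.875²) = 0.039912. Accumulating E over each segment gives final E = 1.8759.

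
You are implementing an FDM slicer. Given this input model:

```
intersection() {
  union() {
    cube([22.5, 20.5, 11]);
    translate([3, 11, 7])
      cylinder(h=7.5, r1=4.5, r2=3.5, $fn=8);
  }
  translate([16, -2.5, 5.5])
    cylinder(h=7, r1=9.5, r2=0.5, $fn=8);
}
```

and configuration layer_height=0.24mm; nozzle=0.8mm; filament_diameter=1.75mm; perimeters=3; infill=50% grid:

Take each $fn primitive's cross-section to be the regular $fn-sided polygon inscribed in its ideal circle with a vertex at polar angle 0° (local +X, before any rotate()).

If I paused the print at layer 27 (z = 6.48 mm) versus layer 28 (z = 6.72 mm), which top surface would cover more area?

Layer 27 (z = 6.48): the cube is present — its section is the full 22.5×20.5 rectangle (area 461.25 mm²); the cone at (3, 11) does not reach this height (z outside [7, 14.5]); Taking the union: only the 22.5×20.5 cube is present, so the union is just that shape — area = 461.25 mm²; the cone at (16, -2.5) (r1=9.5→r2=0.5) has section circumradius 8.240 here — a regular 8-gon (area = (8/2)·8.240²·sin(360°/8) = 192.04 mm²); Keeping only the common overlap: the cone at (16, -2.5) partially overlaps the result so far; clipping to the common part keeps 56.81 mm² — area = 56.81 mm². So its area = 56.81 mm². Layer 28 (z = 6.72): the cube (footprint 22.5×20.5) is included at this height (area 461.25 mm²); the cone at (3, 11) is not intersected at this z (z outside [7, 14.5]); Taking the union: only the 22.5×20.5 cube is present, so the union is just that shape — area = 461.25 mm²; the cone at (16, -2.5) (r1=9.5→r2=0.5) has section circumradius 7.931 here — a regular 8-gon (area = (8/2)·7.931²·sin(360°/8) = 177.93 mm²); Keeping only the common overlap: the cone at (16, -2.5) partially overlaps that combined region; clipping to the common part keeps 51.71 mm² — area = 51.71 mm². So its area = 51.71 mm². Layer 27 is larger (56.81 vs 51.71 mm²).

layer 27 (z = 6.48 mm)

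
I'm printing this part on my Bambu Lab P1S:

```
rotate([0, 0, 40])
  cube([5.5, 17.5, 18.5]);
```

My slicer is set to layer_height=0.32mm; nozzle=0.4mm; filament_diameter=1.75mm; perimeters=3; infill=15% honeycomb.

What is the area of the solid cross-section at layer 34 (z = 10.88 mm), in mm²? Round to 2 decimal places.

96.25 mm²

At z = 10.88 mm: the 5.5×17.5 cube contributes its full rectangle (area 96.25 mm²); (whole slice rotated 40° about Z — lengths, areas and connectivity unchanged). Overall, the cross-section is a single solid region. Net area = 96.25 mm².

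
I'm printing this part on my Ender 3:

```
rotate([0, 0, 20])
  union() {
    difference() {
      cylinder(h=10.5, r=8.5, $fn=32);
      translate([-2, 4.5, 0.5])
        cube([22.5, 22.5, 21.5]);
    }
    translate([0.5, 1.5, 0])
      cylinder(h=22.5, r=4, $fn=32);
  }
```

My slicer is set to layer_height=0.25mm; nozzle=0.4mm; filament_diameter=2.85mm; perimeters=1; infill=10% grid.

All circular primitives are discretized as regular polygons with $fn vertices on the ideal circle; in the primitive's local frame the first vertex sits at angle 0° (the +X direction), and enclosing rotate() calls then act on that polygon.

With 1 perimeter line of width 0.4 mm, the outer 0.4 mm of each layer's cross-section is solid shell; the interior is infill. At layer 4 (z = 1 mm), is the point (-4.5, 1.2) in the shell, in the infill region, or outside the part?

infill

At z = 1 mm: the r=8.5 cylinder gives a regular 32-gon of circumradius 8.5 (constant along its height); the cube at (-2, 4.5) is present — its section is the full 22.5×22.5 rectangle; Subtracting the remaining from the first: starting from the r=8.5 cylinder, the 22.5×22.5 cube at (-2, 4.5) partially overlaps it — only the 27.93 mm² overlap (of its 506.25 mm²) is removed, clipping the outline — 1 connected region; the r=4 cylinder at (0.5, 1.5) gives a regular 32-gon of circumradius 4 (constant along its height); Combining (union): the regions partially overlap (shared area 46.40 mm²), so overlapping operands fuse into one piece — 1 connected region; (rotated 20° about Z; rotation is an isometry so areas/perimeters/island counts are preserved). Overall, the cross-section is a single solid region. Undo the 20° rotation: the query point maps to (-3.818, 2.667) in the un-rotated model frame. The nearest boundary edge runs (-2.00, 8.23)→(-2.00, 4.60); distance from the point to it = 2.65 mm. The point is inside the cross-section and 2.65 mm from the nearest boundary — more than the 0.4 mm shell width (1 × 0.4), so it's in the infill interior.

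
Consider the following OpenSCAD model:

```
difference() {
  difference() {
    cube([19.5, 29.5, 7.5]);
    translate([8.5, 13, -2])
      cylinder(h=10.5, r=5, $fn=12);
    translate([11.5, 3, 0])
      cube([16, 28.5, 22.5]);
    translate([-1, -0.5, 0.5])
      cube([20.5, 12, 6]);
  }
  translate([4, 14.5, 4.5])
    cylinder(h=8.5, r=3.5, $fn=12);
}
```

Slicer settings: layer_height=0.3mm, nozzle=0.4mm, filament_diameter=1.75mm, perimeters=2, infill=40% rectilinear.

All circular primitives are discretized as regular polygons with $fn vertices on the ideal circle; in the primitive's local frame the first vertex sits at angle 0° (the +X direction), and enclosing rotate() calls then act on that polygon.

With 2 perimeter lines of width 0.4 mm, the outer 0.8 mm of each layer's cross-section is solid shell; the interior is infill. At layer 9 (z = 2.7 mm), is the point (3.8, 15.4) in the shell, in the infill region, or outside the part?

At z = 2.7 mm: the cube (footprint 19.5×29.5) is included at this height; the r=5 cylinder at (8.5, 13) gives a regular 12-gon of circumradius 5 (constant along its height); the cube at (11.5, 3) (footprint 16×28.5) is included at this height; the cube at (-1, -0.5) is present — its section is the full 20.5×12 rectangle; Subtracting the remaining from the first: starting from the 19.5×29.5 cube, the r=5 cylinder at (8.5, 13) lies wholly inside it (removes its full 75.00 mm² and its 31.06 mm outline becomes a hole wall); the 16×28.5 cube at (11.5, 3) partially overlaps it — only the 201.91 mm² overlap (of its 456.00 mm²) is removed, clipping the outline; the 20.5×12 cube at (-1, -0.5) partially overlaps it — only the 135.50 mm² overlap (of its 246.00 mm²) is removed, clipping the outline — 1 connected region; the cylinder at (4, 14.5) does not reach this height (z outside [4.5, 13]); Subtracting the remaining from the first: none of the subtracted shapes is present at this height, so the result so far is unchanged — 1 connected region. Overall, the cross-section is a single solid region. The nearest boundary edge runs (4.17, 15.50)→(3.50, 13.00); distance from the point to it = 0.33 mm. The point is inside the cross-section, 0.33 mm from the nearest boundary — within the 0.8 mm shell band (2 × 0.4).

shell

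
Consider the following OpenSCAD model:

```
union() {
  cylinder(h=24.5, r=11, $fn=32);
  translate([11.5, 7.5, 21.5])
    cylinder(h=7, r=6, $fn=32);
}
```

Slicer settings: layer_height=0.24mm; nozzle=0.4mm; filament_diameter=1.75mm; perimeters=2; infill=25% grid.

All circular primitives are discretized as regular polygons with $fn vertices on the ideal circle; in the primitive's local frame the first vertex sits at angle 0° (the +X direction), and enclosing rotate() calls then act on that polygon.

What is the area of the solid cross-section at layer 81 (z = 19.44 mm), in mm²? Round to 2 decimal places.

377.69 mm²

At z = 19.44 mm: the cylinder: section is a regular 32-gon, circumradius r=11 (area = (32/2)·11.000²·sin(360°/32) = 377.69 mm²); the cylinder at (11.5, 7.5) is not intersected at this z (z outside [21.5, 28.5]); Combining (union): only the r=11 cylinder is present, so the union is just that shape — area = 377.69 mm². Overall, the cross-section is a single solid region. Net area = 377.69 mm².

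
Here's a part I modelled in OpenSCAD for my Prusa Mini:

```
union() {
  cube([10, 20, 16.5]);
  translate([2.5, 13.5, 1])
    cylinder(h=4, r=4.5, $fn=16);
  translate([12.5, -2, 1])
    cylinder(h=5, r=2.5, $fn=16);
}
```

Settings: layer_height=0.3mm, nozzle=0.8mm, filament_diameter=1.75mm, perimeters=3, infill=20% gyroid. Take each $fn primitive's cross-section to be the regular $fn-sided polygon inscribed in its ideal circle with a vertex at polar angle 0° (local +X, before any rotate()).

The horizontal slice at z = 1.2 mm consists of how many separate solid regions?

2

At z = 1.2 mm: the cube is present — its section is the full 10×20 rectangle; the cylinder at (2.5, 13.5): section is a regular 16-gon, circumradius r=4.5; the r=2.5 cylinder at (12.5, -2) contributes a regular 16-gon of circumradius 2.5; Combining (union): the regions partially overlap (shared area 51.97 mm²), so overlapping operands fuse into one piece — 2 connected regions. The result has 2 disconnected regions.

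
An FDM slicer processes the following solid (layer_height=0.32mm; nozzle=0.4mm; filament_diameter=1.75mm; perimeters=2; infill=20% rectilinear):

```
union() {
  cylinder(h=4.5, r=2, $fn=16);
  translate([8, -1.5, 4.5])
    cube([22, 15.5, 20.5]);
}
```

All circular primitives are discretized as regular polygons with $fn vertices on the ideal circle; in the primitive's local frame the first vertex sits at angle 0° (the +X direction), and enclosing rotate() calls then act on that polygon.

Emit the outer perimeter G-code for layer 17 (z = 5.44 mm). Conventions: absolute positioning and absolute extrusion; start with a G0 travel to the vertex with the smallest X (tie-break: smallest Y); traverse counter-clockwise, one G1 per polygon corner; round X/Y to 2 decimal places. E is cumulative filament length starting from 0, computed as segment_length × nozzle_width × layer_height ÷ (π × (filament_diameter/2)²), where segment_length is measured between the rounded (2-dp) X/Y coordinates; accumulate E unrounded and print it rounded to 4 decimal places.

G0 X8.00 Y-1.50 Z5.44
G1 X30.00 Y-1.50 E1.1708
G1 X30.00 Y14.00 E1.9956
G1 X8.00 Y14.00 E3.1664
G1 X8.00 Y-1.50 E3.9912

At z = 5.44 mm: the cylinder does not reach this height (z outside [0, 4.5]); the cube at (8, -1.5) is present — its section is the full 22×15.5 rectangle; Taking the union: only the 22×15.5 cube at (8, -1.5) is present, so the union is just that shape — 1 connected region. The outline is a single polygon with 4 vertices. Extrusion per mm of travel: 0.4 × 0.32 / (π × 0.875²) = 0.053216. Accumulating E over each segment gives final E = 3.9912.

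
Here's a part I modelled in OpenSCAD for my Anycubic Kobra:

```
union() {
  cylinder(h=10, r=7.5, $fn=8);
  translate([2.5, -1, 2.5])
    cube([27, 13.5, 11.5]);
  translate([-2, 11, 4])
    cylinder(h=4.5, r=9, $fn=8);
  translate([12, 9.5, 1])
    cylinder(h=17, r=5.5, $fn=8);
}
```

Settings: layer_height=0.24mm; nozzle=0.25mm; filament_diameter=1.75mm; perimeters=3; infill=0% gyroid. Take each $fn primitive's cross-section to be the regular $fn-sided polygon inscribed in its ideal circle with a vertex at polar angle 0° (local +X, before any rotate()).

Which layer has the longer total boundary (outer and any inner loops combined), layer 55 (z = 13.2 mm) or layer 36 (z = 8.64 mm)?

layer 36 (z = 8.64 mm)

Layer 55 (z = 13.2): the cylinder is not intersected at this z (z outside [0, 10]); the 27×13.5 cube at (2.5, -1) contributes its full rectangle (perimeter 81.00 mm); the cylinder at (-2, 11) is absent (z outside [4, 8.5]); the r=5.5 cylinder at (12, 9.5) contributes a regular 8-gon of circumradius 5.5 (perimeter = 2·8·5.500·sin(180°/8) = 33.68 mm); Merging all regions: the regions partially overlap (shared area 72.05 mm²), so the edge portions inside another operand are dropped and the merged outline is re-measured after clipping — boundary = 82.83 mm. So its perimeter = 82.83 mm. Layer 36 (z = 8.64): the cylinder: section is a regular 8-gon, circumradius r=7.5 (perimeter = 2·8·7.500·sin(180°/8) = 45.92 mm); the 27×13.5 cube at (2.5, -1) contributes its full rectangle (perimeter 81.00 mm); the cylinder at (-2, 11) is absent (z outside [4, 8.5]); the r=5.5 cylinder at (12, 9.5) gives a regular 8-gon of circumradius 5.5 (constant along its height) (perimeter = 2·8·5.500·sin(180°/8) = 33.68 mm); Merging all regions: the regions partially overlap (shared area 99.16 mm²), so the edge portions inside another operand are dropped and the merged outline is re-measured after clipping — boundary = 106.84 mm. So its perimeter = 106.84 mm. Layer 36 is larger (106.84 vs 82.83 mm).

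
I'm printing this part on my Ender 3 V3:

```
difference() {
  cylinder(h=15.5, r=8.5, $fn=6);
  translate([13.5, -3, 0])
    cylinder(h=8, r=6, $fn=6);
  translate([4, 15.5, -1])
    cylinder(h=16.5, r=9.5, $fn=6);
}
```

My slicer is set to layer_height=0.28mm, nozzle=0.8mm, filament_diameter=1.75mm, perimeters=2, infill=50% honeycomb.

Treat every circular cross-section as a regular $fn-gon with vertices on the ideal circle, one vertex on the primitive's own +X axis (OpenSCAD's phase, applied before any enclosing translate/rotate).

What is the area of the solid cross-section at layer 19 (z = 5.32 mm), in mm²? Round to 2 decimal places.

At z = 5.32 mm: the r=8.5 cylinder gives a regular 6-gon of circumradius 8.5 (constant along its height) (area = (6/2)·8.500²·sin(360°/6) = 187.71 mm²); the cylinder at (13.5, -3): section is a regular 6-gon, circumradius r=6 (area = (6/2)·6.000²·sin(360°/6) = 93.53 mm²); the cylinder at (4, 15.5): section is a regular 6-gon, circumradius r=9.5 (area = (6/2)·9.500²·sin(360°/6) = 234.48 mm²); Subtracting the remaining from the first: starting from the r=8.5 cylinder (187.71 mm²), the r=6 cylinder at (13.5, -3) misses the remaining region (no effect); the r=9.5 cylinder at (4, 15.5) partially overlaps it — only the 0.45 mm² overlap (of its 234.48 mm²) is removed, clipping the outline — area = 187.26 mm². Overall, the cross-section is a single solid region. Net area = 187.26 mm².

187.26 mm²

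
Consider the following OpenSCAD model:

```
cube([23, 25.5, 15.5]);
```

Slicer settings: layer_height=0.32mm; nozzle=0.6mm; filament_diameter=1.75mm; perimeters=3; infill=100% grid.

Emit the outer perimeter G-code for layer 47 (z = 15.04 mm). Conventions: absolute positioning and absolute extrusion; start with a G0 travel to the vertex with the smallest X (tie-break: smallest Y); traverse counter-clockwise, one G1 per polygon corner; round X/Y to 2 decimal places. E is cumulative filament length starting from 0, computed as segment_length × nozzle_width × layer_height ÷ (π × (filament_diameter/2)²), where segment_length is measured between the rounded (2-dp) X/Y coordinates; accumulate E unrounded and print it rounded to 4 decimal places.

At z = 15.04 mm: the cube (footprint 23×25.5) is included at this height. The outline is a single polygon with 4 vertices. Extrusion per mm of travel: 0.6 × 0.32 / (π × 0.875²) = 0.079824. Accumulating E over each segment gives final E = 7.7430.

G0 X0.00 Y0.00 Z15.04
G1 X23.00 Y0.00 E1.8360
G1 X23.00 Y25.50 E3.8715
G1 X0.00 Y25.50 E5.7074
G1 X0.00 Y0.00 E7.7430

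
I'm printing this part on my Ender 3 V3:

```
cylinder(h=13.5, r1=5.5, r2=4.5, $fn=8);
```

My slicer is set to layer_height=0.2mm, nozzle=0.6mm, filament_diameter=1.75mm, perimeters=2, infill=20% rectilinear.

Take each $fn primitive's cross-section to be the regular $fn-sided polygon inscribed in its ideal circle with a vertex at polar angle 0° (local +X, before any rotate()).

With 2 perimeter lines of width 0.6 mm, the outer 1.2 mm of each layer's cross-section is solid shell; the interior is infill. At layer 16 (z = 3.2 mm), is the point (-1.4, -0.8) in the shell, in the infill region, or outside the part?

At z = 3.2 mm: the cone (r1=5.5→r2=4.5) has section circumradius 5.263 here — a regular 8-gon. Overall, the cross-section is a single solid region. The nearest boundary edge runs (-5.26, 0.00)→(-3.72, -3.72); distance from the point to it = 3.26 mm. The point is inside the cross-section and 3.26 mm from the nearest boundary — more than the 1.2 mm shell width (2 × 0.6), so it's in the infill interior.

infill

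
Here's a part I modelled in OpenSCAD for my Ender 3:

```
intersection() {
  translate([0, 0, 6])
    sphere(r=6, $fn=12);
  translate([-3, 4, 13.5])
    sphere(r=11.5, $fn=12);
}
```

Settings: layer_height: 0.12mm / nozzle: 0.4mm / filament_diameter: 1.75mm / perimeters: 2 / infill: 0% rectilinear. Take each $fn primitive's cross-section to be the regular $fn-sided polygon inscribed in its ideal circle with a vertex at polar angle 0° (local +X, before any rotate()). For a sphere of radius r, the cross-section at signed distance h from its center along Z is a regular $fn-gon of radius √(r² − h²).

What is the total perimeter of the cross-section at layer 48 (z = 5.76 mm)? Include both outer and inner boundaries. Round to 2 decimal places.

33.54 mm

At z = 5.76 mm: the r=6 sphere contributes a regular 12-gon of circumradius √(6²−0.24²) = 5.995 (perimeter = 2·12·5.995·sin(180°/12) = 37.24 mm); the r=11.5 sphere at (-3, 4) slices to a regular 12-gon of circumradius 8.505 (√(r²−h²) with h=7.74 from center) (perimeter = 2·12·8.505·sin(180°/12) = 52.83 mm); After intersecting: the r=11.5 sphere at (-3, 4) partially overlaps the r=6 sphere; clipping to the common part keeps 83.87 mm² — boundary = 33.54 mm. Overall, the cross-section is a single solid region. Total boundary length (outer) = 33.54 mm.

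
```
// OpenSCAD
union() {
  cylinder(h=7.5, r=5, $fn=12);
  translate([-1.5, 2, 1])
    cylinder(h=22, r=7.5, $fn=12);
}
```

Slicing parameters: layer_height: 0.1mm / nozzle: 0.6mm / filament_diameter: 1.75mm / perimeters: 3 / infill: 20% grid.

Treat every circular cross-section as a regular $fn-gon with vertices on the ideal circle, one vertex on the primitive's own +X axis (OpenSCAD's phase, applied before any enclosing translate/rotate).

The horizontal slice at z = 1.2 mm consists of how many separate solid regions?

At z = 1.2 mm: the r=5 cylinder contributes a regular 12-gon of circumradius 5; the cylinder at (-1.5, 2): section is a regular 12-gon, circumradius r=7.5; Combining (union): the regions partially overlap (shared area 74.84 mm²), so overlapping operands fuse into one piece — 1 connected region. The result has 1 disconnected region.

1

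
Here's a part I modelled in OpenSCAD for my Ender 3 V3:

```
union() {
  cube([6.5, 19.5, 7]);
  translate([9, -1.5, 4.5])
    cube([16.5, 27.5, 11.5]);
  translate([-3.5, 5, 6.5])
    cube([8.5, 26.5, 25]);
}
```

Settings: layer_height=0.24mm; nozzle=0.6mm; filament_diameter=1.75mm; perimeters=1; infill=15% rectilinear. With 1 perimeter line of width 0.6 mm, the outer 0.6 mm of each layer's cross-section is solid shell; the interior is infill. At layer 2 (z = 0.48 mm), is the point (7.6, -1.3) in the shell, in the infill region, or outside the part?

At z = 0.48 mm: the cube is present — its section is the full 6.5×19.5 rectangle; the cube at (9, -1.5) does not reach this height (z outside [4.5, 16]); the cube at (-3.5, 5) is not intersected at this z (z outside [6.5, 31.5]); Taking the union: only the 6.5×19.5 cube is present, so the union is just that shape — 1 connected region. Overall, the cross-section is a single solid region. The nearest boundary edge runs (0.00, 0.00)→(6.50, 0.00); distance from the point to it = 1.70 mm. The point is not inside any of the regions above, so it lies outside the cross-section (1.70 mm from the nearest boundary).

outside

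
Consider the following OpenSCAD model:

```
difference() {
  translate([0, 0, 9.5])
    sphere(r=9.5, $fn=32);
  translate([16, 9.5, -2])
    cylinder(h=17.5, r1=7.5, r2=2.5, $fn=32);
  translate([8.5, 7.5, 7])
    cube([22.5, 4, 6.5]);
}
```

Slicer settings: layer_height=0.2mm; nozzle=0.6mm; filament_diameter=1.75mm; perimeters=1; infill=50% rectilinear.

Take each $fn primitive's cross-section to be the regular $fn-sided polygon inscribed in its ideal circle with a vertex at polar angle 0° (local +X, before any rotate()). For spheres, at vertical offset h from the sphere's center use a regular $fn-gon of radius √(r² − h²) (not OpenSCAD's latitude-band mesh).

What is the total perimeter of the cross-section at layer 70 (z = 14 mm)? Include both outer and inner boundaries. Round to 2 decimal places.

52.48 mm

At z = 14 mm: the sphere: section is a regular 32-gon, circumradius = √(r²−h²) = √(9.5²−4.5²) = 8.367 (perimeter = 2·32·8.367·sin(180°/32) = 52.48 mm); the cone at (16, 9.5) (r1=7.5→r2=2.5) has section circumradius 2.929 here — a regular 32-gon (perimeter = 2·32·2.929·sin(180°/32) = 18.37 mm); the cube at (8.5, 7.5) is not intersected at this z (z outside [7, 13.5]); Subtracting the remaining from the first: starting from the r=9.5 sphere, the cone at (16, 9.5) misses the remaining region (no effect) — boundary = 52.48 mm. Overall, the cross-section is a single solid region. Total boundary length (outer) = 52.48 mm.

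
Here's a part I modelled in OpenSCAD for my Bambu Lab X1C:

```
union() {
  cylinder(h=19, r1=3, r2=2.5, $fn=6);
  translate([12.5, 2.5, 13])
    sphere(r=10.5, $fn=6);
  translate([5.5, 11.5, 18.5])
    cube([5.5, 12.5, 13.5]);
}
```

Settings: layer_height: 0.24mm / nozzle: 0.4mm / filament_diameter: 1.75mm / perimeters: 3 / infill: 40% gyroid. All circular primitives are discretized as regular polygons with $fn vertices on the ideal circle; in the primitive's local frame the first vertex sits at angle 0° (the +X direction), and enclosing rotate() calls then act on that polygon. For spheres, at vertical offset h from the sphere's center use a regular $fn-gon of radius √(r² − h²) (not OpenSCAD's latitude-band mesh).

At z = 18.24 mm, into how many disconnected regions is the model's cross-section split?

2

At z = 18.24 mm: the cone: at t=0.960 of its height the radius interpolates to r₁+(r₂−r₁)t = 2.520, giving a regular 6-gon of that circumradius; the sphere at (12.5, 2.5): section is a regular 6-gon, circumradius = √(r²−h²) = √(10.5²−5.24²) = 9.099; the cube at (5.5, 11.5) does not reach this height (z outside [18.5, 32]); Merging all regions: the 2 present regions are separate (no shared area or edge), so areas and boundary lengths simply add and each stays a separate island — 2 connected regions. The result has 2 disconnected regions.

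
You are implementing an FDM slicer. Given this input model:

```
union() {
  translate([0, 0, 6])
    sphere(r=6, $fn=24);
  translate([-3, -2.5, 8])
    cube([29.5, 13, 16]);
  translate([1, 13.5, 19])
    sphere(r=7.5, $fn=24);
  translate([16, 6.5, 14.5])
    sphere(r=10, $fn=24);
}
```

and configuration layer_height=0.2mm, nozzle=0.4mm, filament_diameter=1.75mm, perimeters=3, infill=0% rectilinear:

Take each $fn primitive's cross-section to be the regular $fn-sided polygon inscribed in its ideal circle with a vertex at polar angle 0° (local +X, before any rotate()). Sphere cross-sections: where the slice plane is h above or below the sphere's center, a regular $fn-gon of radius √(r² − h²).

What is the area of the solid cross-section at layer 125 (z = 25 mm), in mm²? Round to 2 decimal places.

At z = 25 mm: the sphere does not reach this height (|z−center|=19.000 > r=6); the cube at (-3, -2.5) does not reach this height (z outside [8, 24]); the sphere at (1, 13.5): section is a regular 24-gon, circumradius = √(r²−h²) = √(7.5²−6²) = 4.500 (area = (24/2)·4.500²·sin(360°/24) = 62.89 mm²); the sphere at (16, 6.5) does not reach this height (|z−center|=10.500 > r=10); Taking the union: only the r=7.5 sphere at (1, 13.5) is present, so the union is just that shape — area = 62.89 mm². Overall, the cross-section is a single solid region. Net area = 62.89 mm².

62.89 mm²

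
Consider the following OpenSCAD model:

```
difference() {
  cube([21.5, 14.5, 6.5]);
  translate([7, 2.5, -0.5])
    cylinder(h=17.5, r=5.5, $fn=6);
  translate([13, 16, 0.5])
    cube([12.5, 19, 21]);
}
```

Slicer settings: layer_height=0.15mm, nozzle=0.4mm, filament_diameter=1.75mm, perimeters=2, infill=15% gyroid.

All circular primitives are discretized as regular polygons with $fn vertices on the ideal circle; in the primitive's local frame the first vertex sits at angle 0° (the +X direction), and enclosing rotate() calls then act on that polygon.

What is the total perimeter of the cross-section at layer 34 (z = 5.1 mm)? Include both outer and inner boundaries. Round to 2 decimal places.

At z = 5.1 mm: the cube (footprint 21.5×14.5) is included at this height (perimeter 72.00 mm); the cylinder at (7, 2.5): section is a regular 6-gon, circumradius r=5.5 (perimeter = 2·6·5.500·sin(180°/6) = 33.00 mm); the cube at (13, 16) is present — its section is the full 12.5×19 rectangle (perimeter 63.00 mm); Taking the first minus the rest: starting from the 21.5×14.5 cube, the r=5.5 cylinder at (7, 2.5) partially overlaps it — only the 63.19 mm² overlap (of its 78.59 mm²) is removed, clipping the outline; the 12.5×19 cube at (13, 16) misses the remaining region (no effect) — boundary = 86.16 mm. Overall, the cross-section is a single solid region. Total boundary length (outer) = 86.16 mm.

86.16 mm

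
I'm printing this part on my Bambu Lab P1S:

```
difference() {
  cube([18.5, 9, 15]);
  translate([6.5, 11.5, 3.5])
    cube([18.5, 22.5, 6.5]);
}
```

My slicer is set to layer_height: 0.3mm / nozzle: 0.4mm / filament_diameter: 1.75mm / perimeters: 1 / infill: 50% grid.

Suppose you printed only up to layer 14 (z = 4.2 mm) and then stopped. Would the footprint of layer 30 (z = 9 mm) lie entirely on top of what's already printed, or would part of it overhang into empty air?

entirely on top

Compare the two slices. At z = 4.2: the cube is present — its section is the full 18.5×9 rectangle (area 166.50 mm²); the 18.5×22.5 cube at (6.5, 11.5) contributes its full rectangle (area 416.25 mm²); After the difference (first − rest): starting from the 18.5×9 cube (166.50 mm²), the 18.5×22.5 cube at (6.5, 11.5) misses the remaining region (no effect) — area = 166.50 mm². At z = 9: the cube is present — its section is the full 18.5×9 rectangle (area 166.50 mm²); the cube at (6.5, 11.5) is present — its section is the full 18.5×22.5 rectangle (area 416.25 mm²); Subtracting the remaining from the first: starting from the 18.5×9 cube (166.50 mm²), the 18.5×22.5 cube at (6.5, 11.5) misses the remaining region (no effect) — area = 166.50 mm². Checking containment: the cross-section at z = 9 is a subset of the cross-section at z = 4.2.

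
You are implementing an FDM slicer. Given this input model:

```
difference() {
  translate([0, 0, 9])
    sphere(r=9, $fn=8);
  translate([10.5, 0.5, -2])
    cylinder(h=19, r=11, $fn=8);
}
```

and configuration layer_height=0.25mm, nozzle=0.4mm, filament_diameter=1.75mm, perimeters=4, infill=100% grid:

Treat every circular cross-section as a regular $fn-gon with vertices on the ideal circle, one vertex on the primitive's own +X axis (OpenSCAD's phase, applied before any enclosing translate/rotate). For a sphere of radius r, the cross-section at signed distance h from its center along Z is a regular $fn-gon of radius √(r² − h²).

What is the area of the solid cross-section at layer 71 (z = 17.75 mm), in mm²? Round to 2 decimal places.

12.55 mm²

At z = 17.75 mm: the r=9 sphere contributes a regular 8-gon of circumradius √(9²−8.75²) = 2.107 (area = (8/2)·2.107²·sin(360°/8) = 12.55 mm²); the cylinder at (10.5, 0.5) is not intersected at this z (z outside [-2, 17]); After the difference (first − rest): none of the subtracted shapes is present at this height, so the r=9 sphere is unchanged — area = 12.55 mm². Overall, the cross-section is a single solid region. Net area = 12.55 mm².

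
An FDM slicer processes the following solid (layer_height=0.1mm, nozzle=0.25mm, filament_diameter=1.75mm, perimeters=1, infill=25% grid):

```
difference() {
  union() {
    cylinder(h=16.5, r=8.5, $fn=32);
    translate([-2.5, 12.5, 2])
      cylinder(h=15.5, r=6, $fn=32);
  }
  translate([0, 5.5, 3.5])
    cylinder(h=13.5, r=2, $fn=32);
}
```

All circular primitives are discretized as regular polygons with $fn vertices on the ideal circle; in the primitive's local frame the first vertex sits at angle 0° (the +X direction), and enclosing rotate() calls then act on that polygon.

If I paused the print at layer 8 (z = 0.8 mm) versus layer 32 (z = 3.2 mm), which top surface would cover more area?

Layer 8 (z = 0.8): the r=8.5 cylinder contributes a regular 32-gon of circumradius 8.5 (area = (32/2)·8.500²·sin(360°/32) = 225.52 mm²); the cylinder at (-2.5, 12.5) is not intersected at this z (z outside [2, 17.5]); Merging all regions: only the r=8.5 cylinder is present, so the union is just that shape — area = 225.52 mm²; the cylinder at (0, 5.5) is absent (z outside [3.5, 17]); Taking the first minus the rest: none of the subtracted shapes is present at this height, so the result so far is unchanged — area = 225.52 mm². So its area = 225.52 mm². Layer 32 (z = 3.2): the r=8.5 cylinder gives a regular 32-gon of circumradius 8.5 (constant along its height) (area = (32/2)·8.500²·sin(360°/32) = 225.52 mm²); the r=6 cylinder at (-2.5, 12.5) gives a regular 32-gon of circumradius 6 (constant along its height) (area = (32/2)·6.000²·sin(360°/32) = 112.37 mm²); Taking the union: the regions partially overlap — summed areas 337.90 mm² minus the doubly-counted overlap 7.71 mm² gives 330.18 mm² — area = 330.18 mm²; the cylinder at (0, 5.5) is not intersected at this z (z outside [3.5, 17]); After the difference (first − rest): none of the subtracted shapes is present at this height, so the result so far is unchanged — area = 330.18 mm². So its area = 330.18 mm². Layer 32 is larger (330.18 vs 225.52 mm²).

layer 32 (z = 3.2 mm)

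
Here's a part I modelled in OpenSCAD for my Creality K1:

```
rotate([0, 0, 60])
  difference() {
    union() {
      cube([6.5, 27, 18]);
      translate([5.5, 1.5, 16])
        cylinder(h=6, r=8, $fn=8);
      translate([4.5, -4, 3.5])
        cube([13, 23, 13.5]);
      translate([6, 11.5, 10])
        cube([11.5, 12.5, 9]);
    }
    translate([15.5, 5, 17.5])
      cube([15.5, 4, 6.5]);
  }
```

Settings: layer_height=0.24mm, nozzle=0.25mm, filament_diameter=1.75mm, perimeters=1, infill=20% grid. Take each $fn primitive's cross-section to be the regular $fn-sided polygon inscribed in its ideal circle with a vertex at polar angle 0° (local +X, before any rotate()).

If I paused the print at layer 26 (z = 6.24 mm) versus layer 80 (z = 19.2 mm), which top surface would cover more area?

layer 26 (z = 6.24 mm)

Layer 26 (z = 6.24): the 6.5×27 cube contributes its full rectangle (area 175.50 mm²); the cylinder at (5.5, 1.5) is absent (z outside [16, 22]); the 13×23 cube at (4.5, -4) contributes its full rectangle (area 299.00 mm²); the cube at (6, 11.5) is not intersected at this z (z outside [10, 19]); Merging all regions: the regions partially overlap — summed areas 474.50 mm² minus the doubly-counted overlap 38.00 mm² gives 436.50 mm² — area = 436.50 mm²; the cube at (15.5, 5) does not reach this height (z outside [17.5, 24]); Taking the first minus the rest: none of the subtracted shapes is present at this height, so the result so far is unchanged — area = 436.50 mm²; (rotated 60° about Z; rotation is an isometry so areas/perimeters/island counts are preserved). So its area = 436.50 mm². Layer 80 (z = 19.2): the cube does not reach this height (z outside [0, 18]); the cylinder at (5.5, 1.5): section is a regular 8-gon, circumradius r=8 (area = (8/2)·8.000²·sin(360°/8) = 181.02 mm²); the cube at (4.5, -4) does not reach this height (z outside [3.5, 17]); the cube at (6, 11.5) does not reach this height (z outside [10, 19]); Combining (union): only the r=8 cylinder at (5.5, 1.5) is present, so the union is just that shape — area = 181.02 mm²; the cube at (15.5, 5) is present — its section is the full 15.5×4 rectangle (area 62.00 mm²); Taking the first minus the rest: starting from that combined region (181.02 mm²), the 15.5×4 cube at (15.5, 5) misses the remaining region (no effect) — area = 181.02 mm²; (whole slice rotated 60° about Z — lengths, areas and connectivity unchanged). So its area = 181.02 mm². Layer 26 is larger (436.50 vs 181.02 mm²).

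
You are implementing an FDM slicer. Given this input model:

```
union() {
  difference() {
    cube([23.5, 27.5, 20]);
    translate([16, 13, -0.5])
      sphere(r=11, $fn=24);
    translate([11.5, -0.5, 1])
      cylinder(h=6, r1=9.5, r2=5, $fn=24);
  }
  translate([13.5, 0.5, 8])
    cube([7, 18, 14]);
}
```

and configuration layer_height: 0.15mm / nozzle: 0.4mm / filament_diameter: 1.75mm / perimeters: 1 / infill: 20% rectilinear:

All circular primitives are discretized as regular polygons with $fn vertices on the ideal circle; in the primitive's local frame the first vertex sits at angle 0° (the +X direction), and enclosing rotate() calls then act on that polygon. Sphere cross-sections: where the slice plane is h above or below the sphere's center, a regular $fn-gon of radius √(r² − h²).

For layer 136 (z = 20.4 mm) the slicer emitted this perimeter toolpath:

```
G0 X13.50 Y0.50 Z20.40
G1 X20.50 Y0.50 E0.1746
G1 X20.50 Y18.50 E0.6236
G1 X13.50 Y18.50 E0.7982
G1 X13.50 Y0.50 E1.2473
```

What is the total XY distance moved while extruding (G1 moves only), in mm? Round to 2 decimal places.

50.00 mm

Sum the Euclidean lengths of each G1 segment: total = 50.00 mm.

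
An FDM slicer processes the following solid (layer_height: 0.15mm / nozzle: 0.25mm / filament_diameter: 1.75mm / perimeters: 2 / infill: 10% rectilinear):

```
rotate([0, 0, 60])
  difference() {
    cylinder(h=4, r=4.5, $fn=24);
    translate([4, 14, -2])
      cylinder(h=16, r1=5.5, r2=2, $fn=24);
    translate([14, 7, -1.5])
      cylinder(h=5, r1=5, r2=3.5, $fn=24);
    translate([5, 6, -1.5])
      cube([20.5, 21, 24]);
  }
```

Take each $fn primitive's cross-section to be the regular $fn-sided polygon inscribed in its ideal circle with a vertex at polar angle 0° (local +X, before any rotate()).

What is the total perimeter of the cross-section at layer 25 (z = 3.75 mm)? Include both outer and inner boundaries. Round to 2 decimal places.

At z = 3.75 mm: the r=4.5 cylinder gives a regular 24-gon of circumradius 4.5 (constant along its height) (perimeter = 2·24·4.500·sin(180°/24) = 28.19 mm); the cone at (4, 14) contributes a regular 24-gon of circumradius 4.242 (interpolated between r1=5.5 and r2=2 at t=0.359) (perimeter = 2·24·4.242·sin(180°/24) = 26.58 mm); the cone at (14, 7) is not intersected at this z (z outside [-1.5, 3.5]); the cube at (5, 6) is present — its section is the full 20.5×21 rectangle (perimeter 83.00 mm); Taking the first minus the rest: starting from the r=4.5 cylinder, the cone at (4, 14) misses the remaining region (no effect); the 20.5×21 cube at (5, 6) misses the remaining region (no effect) — boundary = 28.19 mm; (whole slice rotated 60° about Z — lengths, areas and connectivity unchanged). Overall, the cross-section is a single solid region. Total boundary length (outer) = 28.19 mm.

28.19 mm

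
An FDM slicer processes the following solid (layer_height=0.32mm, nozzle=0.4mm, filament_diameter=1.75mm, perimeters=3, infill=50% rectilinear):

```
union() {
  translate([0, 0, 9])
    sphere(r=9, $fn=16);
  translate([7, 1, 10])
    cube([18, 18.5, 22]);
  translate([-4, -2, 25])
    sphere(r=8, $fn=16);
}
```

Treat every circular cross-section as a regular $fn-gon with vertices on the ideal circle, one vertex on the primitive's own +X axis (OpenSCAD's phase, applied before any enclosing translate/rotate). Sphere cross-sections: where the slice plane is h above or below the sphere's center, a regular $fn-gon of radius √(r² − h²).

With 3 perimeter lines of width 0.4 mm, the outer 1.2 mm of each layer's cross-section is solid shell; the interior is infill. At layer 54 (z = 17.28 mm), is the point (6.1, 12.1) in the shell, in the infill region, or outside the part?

At z = 17.28 mm: the r=9 sphere contributes a regular 16-gon of circumradius √(9²−8.28²) = 3.527; the cube at (7, 1) (footprint 18×18.5) is included at this height; the sphere at (-4, -2): section is a regular 16-gon, circumradius = √(r²−h²) = √(8²−7.72²) = 2.098; Taking the union: the regions partially overlap (shared area 2.32 mm²), so overlapping operands fuse into one piece — 2 connected regions. Overall, the cross-section has 2 separate islands. The nearest boundary edge runs (7.00, 1.00)→(7.00, 19.50); distance from the point to it = 0.90 mm. The point is not inside any of the regions above, so it lies outside the cross-section (0.90 mm from the nearest boundary).

outside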